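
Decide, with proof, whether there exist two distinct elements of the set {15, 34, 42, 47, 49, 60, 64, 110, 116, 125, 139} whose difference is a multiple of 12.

Residues mod 12: 15↦3, 34↦10, 42↦6, 47↦11, 49↦1, 60↦0, 64↦4, 110↦2, 116↦8, 125↦5, 139↦7.
No residue repeats among the 11 elements, so no pair has difference ≡ 0 (mod 12).

There is no such pair.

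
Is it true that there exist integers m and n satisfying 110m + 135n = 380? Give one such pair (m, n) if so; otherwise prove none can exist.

m = 1, n = 2

Every value of 110m + 135n is a multiple of gcd(110, 135) = 5; since 5 ∣ 380, solutions exist.
Dividing through by 5 reduces the equation to 22m + 27n = 76.
Euclidean algorithm: 27 = 1·22 + 5, 22 = 4·5 + 2, 5 = 2·2 + 1, 2 = 2·1 + 0.
Working back up the chain: 1 = 5 − 2·2 = 5 − 2·(22 − 4·5) = −2·22 + 9·5 = −2·22 + 9·(27 − 1·22) = 9·27 − 11·22. So 22·(-11) + 27·9 = 1.
Scaling by 76 gives the particular solution (m, n) = (-836, 684).
Adding 31·27 to m and subtracting 31·22 from n gives the tidier solution (1, 2).
Indeed 110·1 + 135·2 = 110 + 270 = 380.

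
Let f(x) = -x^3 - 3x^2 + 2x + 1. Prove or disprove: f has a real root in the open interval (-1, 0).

f(-1) = -3 and f(0) = 1, which have opposite signs.
As a polynomial, f is continuous on every closed interval.
By the Intermediate Value Theorem, f takes the value 0 somewhere in the open interval.

Yes, f has a root in the interval.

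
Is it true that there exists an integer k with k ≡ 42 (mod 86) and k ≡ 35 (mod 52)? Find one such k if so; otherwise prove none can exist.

No, no such integer exists.

Reduce both congruences modulo 2, which divides 86 and 52: they say k ≡ 42 (mod 2) and k ≡ 35 (mod 2).
These are incompatible: 42 − 35 = 7 is not divisible by 2.
Hence the system has no solution.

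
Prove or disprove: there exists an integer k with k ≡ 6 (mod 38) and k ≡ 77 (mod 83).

k = 1488

Since 38 and 83 share no common factor, CRT says the pair of congruences has a solution (unique mod 3154).
Any solution of the first congruence is k = 6 + 38t; substituting into the second, 38t ≡ 77 − 6 ≡ 71 (mod 83).
Invert 38 mod 83 by the Euclidean algorithm: 83 = 2·38 + 7, 38 = 5·7 + 3, 7 = 2·3 + 1, 3 = 3·1 + 0; back-substituting, 1 = 7 − 2·3 = 7 − 2·(38 − 5·7) = −2·38 + 11·7 = −2·38 + 11·(83 − 2·38) = 11·83 − 24·38. Hence 38·(-24) ≡ 1, so 38⁻¹ ≡ -24 ≡ 59 (mod 83).
Multiplying by 59: t ≡ 59·71 = 4189 ≡ 39 (mod 83).
With t = 39: k = 6 + 38·39 = 1488.
Indeed 1488 ≡ 6 (mod 38) and 1488 ≡ 77 (mod 83).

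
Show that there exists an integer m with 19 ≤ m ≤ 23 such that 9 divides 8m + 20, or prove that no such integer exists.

m = 20

Try m = 20: 8·20 + 20 = 180 = 20·9, which is divisible by 9.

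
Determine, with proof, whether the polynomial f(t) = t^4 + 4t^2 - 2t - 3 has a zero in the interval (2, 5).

f(2) = 25 and f(5) = 712, both positive, so a sign-change argument is unavailable; we show f keeps this sign on the whole interval.
Substitute t = 2 + u, where 0 < u < 3 on the interval. Expanding, f(2 + u) = u^4 + 8u^3 + 28u^2 + 46u + 25.
The nonzero coefficients here are all positive, so for u > 0 every term is positive (or zero), and the constant term 25 is strictly positive.
Therefore f(t) > 0 throughout (2, 5), and f has no zero there.

f has no root in that interval.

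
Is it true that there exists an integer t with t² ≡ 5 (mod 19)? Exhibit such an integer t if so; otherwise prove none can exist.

t = 10

t = 10 works: 10² = 100, and 100 − 5 = 95 = 5·19.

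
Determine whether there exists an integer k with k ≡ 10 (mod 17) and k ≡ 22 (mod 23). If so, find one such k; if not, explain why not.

The moduli 17 and 23 are coprime, so by the Chinese Remainder Theorem a unique solution modulo 391 exists.
Write k = 10 + 17t and require 10 + 17t ≡ 22 (mod 23), i.e. 17t ≡ 12 (mod 23).
Note 17·19 = 323 ≡ 1 (mod 23) (as 323 − 1 = 14·23), so 17⁻¹ ≡ 19.
Multiplying by 19: t ≡ 19·12 = 228 ≡ 21 (mod 23).
Taking t = 21 gives k = 10 + 17·21 = 367.
Verify: 367 = 21·17 + 10 and 367 = 15·23 + 22. ✓

k = 367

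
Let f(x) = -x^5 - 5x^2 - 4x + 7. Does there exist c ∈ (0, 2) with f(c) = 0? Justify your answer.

Yes, f has a root in the interval.

f(0) = 7 and f(2) = -53, which have opposite signs.
As a polynomial, f is continuous on every closed interval.
The Intermediate Value Theorem then guarantees some c ∈ (0, 2) with f(c) = 0.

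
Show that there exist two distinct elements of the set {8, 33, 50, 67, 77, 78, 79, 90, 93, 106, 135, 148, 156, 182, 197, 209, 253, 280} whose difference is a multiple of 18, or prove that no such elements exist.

Two integers differ by a multiple of 18 exactly when they have the same residue mod 18. The residues are 8↦8, 33↦15, 50↦14, 67↦13, 77↦5, 78↦6, 79↦7, 90↦0, 93↦3, 106↦16, 135↦9, 148↦4, 156↦12, 182↦2, 197↦17, 209↦11, 253↦1, 280↦10.
All 18 residues are distinct, so no two elements differ by a multiple of 18.

No, no such pair exists.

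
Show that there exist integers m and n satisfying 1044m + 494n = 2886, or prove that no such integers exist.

gcd(1044, 494) = 2, and 2 divides 2886, so integer solutions exist.
Dividing through by 2 reduces the equation to 522m + 247n = 1443.
Euclidean algorithm: 522 = 2·247 + 28, 247 = 8·28 + 23, 28 = 1·23 + 5, 23 = 4·5 + 3, 5 = 1·3 + 2, 3 = 1·2 + 1, 2 = 2·1 + 0.
Back-substituting, 1 = 3 − 1·2 = 3 − (5 − 1·3) = −5 + 2·3 = −5 + 2·(23 − 4·5) = 2·23 − 9·5 = 2·23 − 9·(28 − 1·23) = −9·28 + 11·23 = −9·28 + 11·(247 − 8·28) = 11·247 − 97·28 = 11·247 − 97·(522 − 2·247) = −97·522 + 205·247; that is, 522·(-97) + 247·205 = 1.
Multiplying through by 1443: m = (-97)·1443 = -139971, n = 205·1443 = 295815 is a solution.
The general solution is m = -139971 + 247k, n = 295815 − 522k; taking k = 567 gives the smaller pair m = 78, n = -159.
Check: 1044·78 + 494·(-159) = 81432 − 78546 = 2886. ✓

m = 78, n = -159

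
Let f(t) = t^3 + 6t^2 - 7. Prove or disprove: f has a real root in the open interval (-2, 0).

f(-2) = 9 and f(0) = -7, which have opposite signs.
Since f is a polynomial it is continuous on [-2, 0].
By the Intermediate Value Theorem, f takes the value 0 somewhere in the open interval.

Yes, f has a root in the interval.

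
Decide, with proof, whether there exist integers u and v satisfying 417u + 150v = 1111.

Any value of 417u + 150v is a multiple of gcd(417, 150) = 3.
But 1111 = 3·370 + 1, so 3 ∤ 1111.
So the equation is unsolvable over ℤ.

There are no such integers.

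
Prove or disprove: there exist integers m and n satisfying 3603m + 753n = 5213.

Any value of 3603m + 753n is a multiple of gcd(3603, 753) = 3.
But 5213 = 3·1737 + 2, so 3 ∤ 5213.
Hence no integers m, n satisfy the equation.

There are no such integers.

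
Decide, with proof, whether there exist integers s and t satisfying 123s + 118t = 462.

Since gcd(123, 118) = 1, every integer is an integer combination of 123 and 118.
Dividing repeatedly: 123 = 1·118 + 5, 118 = 23·5 + 3, 5 = 1·3 + 2, 3 = 1·2 + 1, 2 = 2·1 + 0.
Working back up the chain: 1 = 3 − 1·2 = 3 − (5 − 1·3) = −5 + 2·3 = −5 + 2·(118 − 23·5) = 2·118 − 47·5 = 2·118 − 47·(123 − 1·118) = −47·123 + 49·118. So 123·(-47) + 118·49 = 1.
Times 462: 123·(-21714) + 118·22638 = 462, so (-21714, 22638) solves it.
Adding 185·118 to s and subtracting 185·123 from t gives the tidier solution (116, -117).
Indeed 123·116 + 118·(-117) = 14268 − 13806 = 462.

s = 116, t = -117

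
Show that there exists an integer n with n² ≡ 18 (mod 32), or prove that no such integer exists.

No, no such integer exists.

Work modulo the divisor 4 of 32. If n² ≡ 18 (mod 32) then n² ≡ 2 (mod 4).
Computing n² mod 4 for n = 0, 1, …, 2 (enough, by the symmetry n ↦ 4 − n) gives 0, 1, 0.
The set of squares mod 4 is therefore {0, 1}, which does not contain 2.
Hence no integer n has n² ≡ 18 (mod 32).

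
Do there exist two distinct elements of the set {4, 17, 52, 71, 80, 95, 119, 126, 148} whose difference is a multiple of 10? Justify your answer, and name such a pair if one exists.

Residues mod 10: 4↦4, 17↦7, 52↦2, 71↦1, 80↦0, 95↦5, 119↦9, 126↦6, 148↦8.
These 9 residues are pairwise different, hence no difference of two elements is divisible by 10.

No, no such pair exists.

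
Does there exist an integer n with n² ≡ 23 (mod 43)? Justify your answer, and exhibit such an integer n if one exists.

n = 18

Take n = 18. Then 18² = 324 = 7·43 + 23, so 18² ≡ 23 (mod 43).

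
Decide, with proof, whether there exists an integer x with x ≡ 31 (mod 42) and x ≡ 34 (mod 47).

The moduli 42 and 47 are coprime, so by the Chinese Remainder Theorem a unique solution modulo 1974 exists.
Any solution of the first congruence is x = 31 + 42t; substituting into the second, 42t ≡ 34 − 31 ≡ 3 (mod 47).
Invert 42 mod 47 by the Euclidean algorithm: 47 = 1·42 + 5, 42 = 8·5 + 2, 5 = 2·2 + 1, 2 = 2·1 + 0; back-substituting, 1 = 5 − 2·2 = 5 − 2·(42 − 8·5) = −2·42 + 17·5 = −2·42 + 17·(47 − 1·42) = 17·47 − 19·42. Hence 42·(-19) ≡ 1, so 42⁻¹ ≡ -19 ≡ 28 (mod 47).
Therefore t ≡ 28·3 = 84 ≡ 37 (mod 47).
With t = 37: x = 31 + 42·37 = 1585.
Verify: 1585 = 37·42 + 31 and 1585 = 33·47 + 34. ✓

x = 1585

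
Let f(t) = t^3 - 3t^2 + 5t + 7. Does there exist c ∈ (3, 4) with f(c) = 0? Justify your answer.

Evaluate at the endpoints: f(3) = 22, f(4) = 43 — same sign (positive).
f'(t) = 3t^2 - 6t + 5 has discriminant (-6)² − 4·3·5 = -24 < 0, so f' has no real roots and is positive for every real t.
Hence f is strictly increasing on ℝ, and in particular on [3, 4]. A strictly monotone function with same-sign endpoint values stays positive on the whole interval, so f has no zero in (3, 4).

No such root exists.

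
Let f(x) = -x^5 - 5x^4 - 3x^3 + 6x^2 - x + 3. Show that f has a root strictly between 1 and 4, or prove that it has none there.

No such root exists.

The endpoint values f(1) = -1 and f(4) = -2401 are both negative. Claim: f(x) < 0 for every x in (1, 4).
Shift to the endpoint 1: with x = 1 + u (0 < u < 3), one computes f(1 + u) = -u^5 - 10u^4 - 33u^3 - 43u^2 - 23u - 1.
The nonzero coefficients here are all negative, so for u > 0 every term is negative (or zero), and the constant term -1 is strictly negative.
So f is strictly negative on (1, 4); no root exists in the interval.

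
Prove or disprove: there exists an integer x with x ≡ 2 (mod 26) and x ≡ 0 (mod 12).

x = 132

gcd(26, 12) = 2. A simultaneous solution exists iff 2 ≡ 0 (mod 2); here 2 mod 2 = 0 = 0 mod 2, so it does.
List candidates x ≡ 2 (mod 26): 2, 28, 54, 80, 106, 132. Modulo 12 these are 2, 4, 6, 8, 10, 0; 132 gives 0 as required.
Check: 132 mod 26 = 2, 132 mod 12 = 0. ✓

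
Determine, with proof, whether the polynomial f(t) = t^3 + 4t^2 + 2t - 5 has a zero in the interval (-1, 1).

Such a root exists.

f(-1) = -4 and f(1) = 2, which have opposite signs.
Since f is a polynomial it is continuous on [-1, 1].
By the Intermediate Value Theorem, f takes the value 0 somewhere in the open interval.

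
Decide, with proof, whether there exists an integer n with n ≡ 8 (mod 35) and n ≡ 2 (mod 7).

No such integer exists.

Reduce both congruences modulo 7, which divides 35 and 7: they say n ≡ 8 (mod 7) and n ≡ 2 (mod 7).
These are incompatible: 8 − 2 = 6 is not divisible by 7.
Therefore no such n exists.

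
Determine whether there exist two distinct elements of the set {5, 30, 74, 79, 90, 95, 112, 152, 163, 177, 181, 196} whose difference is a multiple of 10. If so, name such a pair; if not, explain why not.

Reduce each element mod 10: 5↦5, 30↦0, 74↦4, 79↦9, 90↦0, 95↦5, 112↦2, 152↦2, 163↦3, 177↦7, 181↦1, 196↦6. The residue 5 repeats (at 5 and 95), and 95 − 5 = 90 = 9·10.

Yes: 5 and 95.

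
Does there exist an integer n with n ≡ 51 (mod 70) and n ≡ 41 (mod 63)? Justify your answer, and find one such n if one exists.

No, no such integer exists.

Both moduli are multiples of 7 = gcd(70, 63), so any solution would satisfy n ≡ 51 and n ≡ 41 modulo 7 simultaneously.
These are incompatible: 51 − 41 = 10 is not divisible by 7.
Hence the system has no solution.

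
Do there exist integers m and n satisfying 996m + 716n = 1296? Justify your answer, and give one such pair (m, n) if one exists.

m = 66, n = -90

gcd(996, 716) = 4, and 4 divides 1296, so integer solutions exist.
Dividing through by 4 reduces the equation to 249m + 179n = 324.
Dividing repeatedly: 249 = 1·179 + 70, 179 = 2·70 + 39, 70 = 1·39 + 31, 39 = 1·31 + 8, 31 = 3·8 + 7, 8 = 1·7 + 1, 7 = 7·1 + 0.
Working back up the chain: 1 = 8 − 1·7 = 8 − (31 − 3·8) = −31 + 4·8 = −31 + 4·(39 − 1·31) = 4·39 − 5·31 = 4·39 − 5·(70 − 1·39) = −5·70 + 9·39 = −5·70 + 9·(179 − 2·70) = 9·179 − 23·70 = 9·179 − 23·(249 − 1·179) = −23·249 + 32·179. So 249·(-23) + 179·32 = 1.
Multiplying through by 324: m = (-23)·324 = -7452, n = 32·324 = 10368 is a solution.
Adding 42·179 to m and subtracting 42·249 from n gives the tidier solution (66, -90).
Indeed 996·66 + 716·(-90) = 65736 − 64440 = 1296.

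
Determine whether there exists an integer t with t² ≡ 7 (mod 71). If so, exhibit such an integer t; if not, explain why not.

71 is prime, so by Euler's criterion 7 is a square mod 71 iff 7^((71−1)/2) = 7^35 ≡ 1 (mod 71).
Squaring successively (mod 71): 7^2 = 49 ≡ 49; 7^4 ≡ 49² = 2401 ≡ 58; 7^8 ≡ 58² = 3364 ≡ 27; 7^16 ≡ 27² = 729 ≡ 19; 7^32 ≡ 19² = 361 ≡ 6.
Since 35 = 32 + 2 + 1, 7^35 ≡ 6 · 49 · 7; multiplying out mod 71: 6·49 = 294 ≡ 10, then 10·7 = 70 ≡ 70. Thus 7^35 ≡ 70 ≡ −1 (mod 71).
The value −1 means 7 is a non-residue modulo 71, so t² ≡ 7 (mod 71) is impossible.

No such integer exists.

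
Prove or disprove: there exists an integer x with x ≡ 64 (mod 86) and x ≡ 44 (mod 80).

gcd(86, 80) = 2. A simultaneous solution exists iff 64 ≡ 44 (mod 2); here 64 mod 2 = 0 = 44 mod 2, so it does.
Put x = 64 + 86t, so we need 86t ≡ 60 (mod 80), equivalently (divide by 2) 43t ≡ 30 (mod 40).
43 ≡ 3 (mod 40), so this reads 3t ≡ 30 (mod 40). To invert 3 modulo 40: 40 = 13·3 + 1, 3 = 3·1 + 0, and unwinding, 1 = 40 − 13·3. Thus 3⁻¹ ≡ -13 ≡ 27 (mod 40).
Multiplying by 27: t ≡ 27·30 = 810 ≡ 10 (mod 40).
Then x = 64 + 86·10 = 924.
Verify: 924 = 10·86 + 64 and 924 = 11·80 + 44. ✓

x = 924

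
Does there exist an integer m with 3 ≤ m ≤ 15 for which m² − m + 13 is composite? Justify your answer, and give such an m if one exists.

m = 14

At m = 14: 14² − 14 + 13 = 195 = 3·65, which is composite.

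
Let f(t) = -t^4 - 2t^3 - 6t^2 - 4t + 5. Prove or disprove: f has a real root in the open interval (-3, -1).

f(-3) = -64 and f(-1) = 4, which have opposite signs.
Since f is a polynomial it is continuous on [-3, -1].
By the Intermediate Value Theorem f must vanish at some point of (-3, -1).

Such a root exists.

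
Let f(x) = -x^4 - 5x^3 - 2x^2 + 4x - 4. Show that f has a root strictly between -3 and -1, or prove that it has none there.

f(-3) = 20 and f(-1) = -6, which have opposite signs.
As a polynomial, f is continuous on every closed interval.
By the Intermediate Value Theorem f must vanish at some point of (-3, -1).

Yes, f has a root in the interval.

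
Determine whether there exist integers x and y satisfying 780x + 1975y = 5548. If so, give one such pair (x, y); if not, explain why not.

Both 780 and 1975 are divisible by gcd(780, 1975) = 5, hence so is any combination 780x + 1975y.
However 5548 leaves remainder 3 on division by 5.
So the equation is unsolvable over ℤ.

No such integers exist.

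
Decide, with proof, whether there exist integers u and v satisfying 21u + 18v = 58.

No such integers exist.

gcd(21, 18) = 3, so every integer of the form 21u + 18v is a multiple of 3.
But 58 = 3·19 + 1, so 3 ∤ 58.
So the equation is unsolvable over ℤ.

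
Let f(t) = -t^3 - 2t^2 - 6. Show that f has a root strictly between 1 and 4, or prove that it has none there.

f(1) = -9 and f(4) = -102, both negative, so a sign-change argument is unavailable; we show f keeps this sign on the whole interval.
Shift to the endpoint 1: with t = 1 + u (0 < u < 3), one computes f(1 + u) = -u^3 - 5u^2 - 7u - 9.
All 4 nonzero coefficients of this polynomial in u are negative; hence for u > 0 the value is a sum of negative terms (the constant -9 among them).
So f is strictly negative on (1, 4); no root exists in the interval.

No such root exists.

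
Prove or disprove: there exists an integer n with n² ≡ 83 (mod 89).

No such integer exists.

Apply Euler's criterion with the prime 89: 83 is a quadratic residue iff 83^44 ≡ 1 (mod 89), and a non-residue iff it is ≡ −1.
Squaring successively (mod 89): 83^2 = 6889 ≡ 36; 83^4 ≡ 36² = 1296 ≡ 50; 83^8 ≡ 50² = 2500 ≡ 8; 83^16 ≡ 8² = 64 ≡ 64; 83^32 ≡ 64² = 4096 ≡ 2.
Since 44 = 32 + 8 + 4, 83^44 ≡ 2 · 8 · 50; multiplying out mod 89: 2·8 = 16 ≡ 16, then 16·50 = 800 ≡ 88. Thus 83^44 ≡ 88 ≡ −1 (mod 89).
By Euler's criterion 83 is a quadratic non-residue mod 89: no n satisfies n² ≡ 83 (mod 89).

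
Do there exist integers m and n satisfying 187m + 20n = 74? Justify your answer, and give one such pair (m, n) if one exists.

187 and 20 are coprime, so 187m + 20n ranges over all of ℤ.
Euclidean algorithm: 187 = 9·20 + 7, 20 = 2·7 + 6, 7 = 1·6 + 1, 6 = 6·1 + 0.
Unwinding: 1 = 7 − 1·6 = 7 − (20 − 2·7) = −20 + 3·7 = −20 + 3·(187 − 9·20) = 3·187 − 28·20, i.e. 187·3 + 20·(-28) = 1.
Multiplying through by 74: m = 3·74 = 222, n = (-28)·74 = -2072 is a solution.
The general solution is m = 222 + 20k, n = -2072 − 187k; taking k = -11 gives the smaller pair m = 2, n = -15.
Check: 187·2 + 20·(-15) = 374 − 300 = 74. ✓

m = 2, n = -15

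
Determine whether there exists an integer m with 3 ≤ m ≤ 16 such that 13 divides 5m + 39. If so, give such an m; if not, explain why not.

m = 13

Scanning upward from m = 3 gives 54, 59, 64, 69, 74, 79, 84, 89, 94, 99, none divisible by 13. At m = 13 we get 5·13 + 39 = 104, and 104 = 13·8.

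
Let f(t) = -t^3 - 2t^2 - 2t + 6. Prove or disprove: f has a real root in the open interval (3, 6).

f has no root in that interval.

Evaluate at the endpoints: f(3) = -45, f(6) = -294 — same sign (negative).
f'(t) = -3t^2 - 4t - 2 has discriminant (-4)² − 4·(-3)·(-2) = -8 < 0, so f' has no real roots and is negative for every real t.
So f is strictly decreasing; between 3 and 6 its values lie between f(3) = -45 and f(6) = -294, all negative. Therefore f has no root in (3, 6).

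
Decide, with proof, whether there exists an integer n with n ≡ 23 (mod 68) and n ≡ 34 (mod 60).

There is no such integer.

gcd(68, 60) = 4. If n ≡ 23 (mod 68) and n ≡ 34 (mod 60), then n ≡ 23 (mod 4) and n ≡ 34 (mod 4).
But 23 mod 4 = 3 while 34 mod 4 = 2, a contradiction.
Hence the system has no solution.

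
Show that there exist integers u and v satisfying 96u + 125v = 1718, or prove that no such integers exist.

u = 83, v = -50

Since gcd(96, 125) = 1, every integer is an integer combination of 96 and 125.
Dividing repeatedly: 125 = 1·96 + 29, 96 = 3·29 + 9, 29 = 3·9 + 2, 9 = 4·2 + 1, 2 = 2·1 + 0.
Unwinding: 1 = 9 − 4·2 = 9 − 4·(29 − 3·9) = −4·29 + 13·9 = −4·29 + 13·(96 − 3·29) = 13·96 − 43·29 = 13·96 − 43·(125 − 1·96) = −43·125 + 56·96, i.e. 96·56 + 125·(-43) = 1.
Multiplying through by 1718: u = 56·1718 = 96208, v = (-43)·1718 = -73874 is a solution.
The general solution is u = 96208 + 125k, v = -73874 − 96k; taking k = -769 gives the smaller pair u = 83, v = -50.
Indeed 96·83 + 125·(-50) = 7968 − 6250 = 1718.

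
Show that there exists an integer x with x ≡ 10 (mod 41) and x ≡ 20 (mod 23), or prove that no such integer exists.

x = 871

Since 41 and 23 share no common factor, CRT says the pair of congruences has a solution (unique mod 943).
Write x = 10 + 41t and require 10 + 41t ≡ 20 (mod 23), i.e. 41t ≡ 10 (mod 23).
41 ≡ 18 (mod 23), so this reads 18t ≡ 10 (mod 23). Note 18·9 = 162 ≡ 1 (mod 23) (as 162 − 1 = 7·23), so 18⁻¹ ≡ 9.
Multiplying by 9: t ≡ 9·10 = 90 ≡ 21 (mod 23).
With t = 21: x = 10 + 41·21 = 871.
Check: 871 mod 41 = 10, 871 mod 23 = 20. ✓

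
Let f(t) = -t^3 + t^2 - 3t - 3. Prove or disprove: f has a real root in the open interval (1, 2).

Evaluate at the endpoints: f(1) = -6, f(2) = -13 — same sign (negative).
The derivative f'(t) = -3t^2 + 2t - 3 is a quadratic with discriminant 2² − 4·(-3)·(-3) = -32 < 0; it never vanishes, so it is always negative (sign of the leading coefficient).
So f is strictly decreasing; between 1 and 2 its values lie between f(1) = -6 and f(2) = -13, all negative. Therefore f has no root in (1, 2).

No.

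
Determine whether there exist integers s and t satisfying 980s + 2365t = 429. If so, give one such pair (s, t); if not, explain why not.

No, no such integers exist.

gcd(980, 2365) = 5, so every integer of the form 980s + 2365t is a multiple of 5.
However 429 leaves remainder 4 on division by 5.
So the equation is unsolvable over ℤ.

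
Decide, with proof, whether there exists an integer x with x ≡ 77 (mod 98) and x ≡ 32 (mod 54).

No, no such integer exists.

gcd(98, 54) = 2. If x ≡ 77 (mod 98) and x ≡ 32 (mod 54), then x ≡ 77 (mod 2) and x ≡ 32 (mod 2).
These are incompatible: 77 − 32 = 45 is not divisible by 2.
Therefore no such x exists.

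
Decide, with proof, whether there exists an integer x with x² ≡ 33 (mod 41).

x = 22

x = 22 works: 22² = 484, and 484 − 33 = 451 = 11·41.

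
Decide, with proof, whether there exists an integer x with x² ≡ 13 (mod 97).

97 is prime, so by Euler's criterion 13 is a square mod 97 iff 13^((97−1)/2) = 13^48 ≡ 1 (mod 97).
Repeated squaring mod 97: 13^2 = 169 ≡ 72; 13^4 ≡ 72² = 5184 ≡ 43; 13^8 ≡ 43² = 1849 ≡ 6; 13^16 ≡ 6² = 36 ≡ 36; 13^32 ≡ 36² = 1296 ≡ 35.
Since 48 = 32 + 16, 13^48 ≡ 35 · 36; multiplying out mod 97: 35·36 = 1260 ≡ 96. Thus 13^48 ≡ 96 ≡ −1 (mod 97).
The value −1 means 13 is a non-residue modulo 97, so x² ≡ 13 (mod 97) is impossible.

No such integer exists.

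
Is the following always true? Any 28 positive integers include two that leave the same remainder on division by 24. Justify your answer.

Yes, this is always true.

Partition the integers by their residue mod 24; there are 24 classes.
Since 28 > 24, two of the 28 integers must share a residue class by the pigeonhole principle; call them a and b.
That is, a and b leave the same remainder on division by 24, as claimed.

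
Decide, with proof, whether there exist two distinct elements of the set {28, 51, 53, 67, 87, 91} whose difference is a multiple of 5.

Yes: 28 and 53.

28 mod 5 = 3 and 53 mod 5 = 3, so 53 − 28 = 25 = 5·5.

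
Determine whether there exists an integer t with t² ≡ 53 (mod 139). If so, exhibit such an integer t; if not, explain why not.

139 is prime, so by Euler's criterion 53 is a square mod 139 iff 53^((139−1)/2) = 53^69 ≡ 1 (mod 139).
Repeated squaring mod 139: 53^2 = 2809 ≡ 29; 53^4 ≡ 29² = 841 ≡ 7; 53^8 ≡ 7² = 49 ≡ 49; 53^16 ≡ 49² = 2401 ≡ 38; 53^32 ≡ 38² = 1444 ≡ 54; 53^64 ≡ 54² = 2916 ≡ 136.
Since 69 = 64 + 4 + 1, 53^69 ≡ 136 · 7 · 53; multiplying out mod 139: 136·7 = 952 ≡ 118, then 118·53 = 6254 ≡ 138. Thus 53^69 ≡ 138 ≡ −1 (mod 139).
The value −1 means 53 is a non-residue modulo 139, so t² ≡ 53 (mod 139) is impossible.

No, no such integer exists.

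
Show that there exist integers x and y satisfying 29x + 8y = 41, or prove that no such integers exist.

Since gcd(29, 8) = 1, every integer is an integer combination of 29 and 8.
Euclidean algorithm: 29 = 3·8 + 5, 8 = 1·5 + 3, 5 = 1·3 + 2, 3 = 1·2 + 1, 2 = 2·1 + 0.
Unwinding: 1 = 3 − 1·2 = 3 − (5 − 1·3) = −5 + 2·3 = −5 + 2·(8 − 1·5) = 2·8 − 3·5 = 2·8 − 3·(29 − 3·8) = −3·29 + 11·8, i.e. 29·(-3) + 8·11 = 1.
Multiplying through by 41: x = (-3)·41 = -123, y = 11·41 = 451 is a solution.
Adding 16·8 to x and subtracting 16·29 from y gives the tidier solution (5, -13).
Indeed 29·5 + 8·(-13) = 145 − 104 = 41.

x = 5, y = -13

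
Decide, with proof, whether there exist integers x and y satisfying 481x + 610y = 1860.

x = 170, y = -131

Since gcd(481, 610) = 1, every integer is an integer combination of 481 and 610.
Run the Euclidean algorithm on 610 and 481: 610 = 1·481 + 129, 481 = 3·129 + 94, 129 = 1·94 + 35, 94 = 2·35 + 24, 35 = 1·24 + 11, 24 = 2·11 + 2, 11 = 5·2 + 1, 2 = 2·1 + 0.
Working back up the chain: 1 = 11 − 5·2 = 11 − 5·(24 − 2·11) = −5·24 + 11·11 = −5·24 + 11·(35 − 1·24) = 11·35 − 16·24 = 11·35 − 16·(94 − 2·35) = −16·94 + 43·35 = −16·94 + 43·(129 − 1·94) = 43·129 − 59·94 = 43·129 − 59·(481 − 3·129) = −59·481 + 220·129 = −59·481 + 220·(610 − 1·481) = 220·610 − 279·481. So 481·(-279) + 610·220 = 1.
Times 1860: 481·(-518940) + 610·409200 = 1860, so (-518940, 409200) solves it.
Adding 851·610 to x and subtracting 851·481 from y gives the tidier solution (170, -131).
Check: 481·170 + 610·(-131) = 81770 − 79910 = 1860. ✓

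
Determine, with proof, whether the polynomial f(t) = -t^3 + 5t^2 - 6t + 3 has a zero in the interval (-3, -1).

No such root exists.

The endpoint values f(-3) = 93 and f(-1) = 15 are both positive. Claim: f(t) > 0 for every t in (-3, -1).
Substitute t = -1 − u, where 0 < u < 2 on the interval. Expanding, f(-1 − u) = u^3 + 8u^2 + 19u + 15.
All 4 nonzero coefficients of this polynomial in u are positive; hence for u > 0 the value is a sum of positive terms (the constant 15 among them).
So f is strictly positive on (-3, -1); no root exists in the interval.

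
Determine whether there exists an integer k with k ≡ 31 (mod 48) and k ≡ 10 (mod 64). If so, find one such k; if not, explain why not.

gcd(48, 64) = 16. If k ≡ 31 (mod 48) and k ≡ 10 (mod 64), then k ≡ 31 (mod 16) and k ≡ 10 (mod 16).
These are incompatible: 31 − 10 = 21 is not divisible by 16.
Therefore no such k exists.

No such integer exists.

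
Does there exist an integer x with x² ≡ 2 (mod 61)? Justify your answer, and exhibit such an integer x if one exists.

61 is prime, so by Euler's criterion 2 is a square mod 61 iff 2^((61−1)/2) = 2^30 ≡ 1 (mod 61).
Repeated squaring mod 61: 2^2 = 4 ≡ 4; 2^4 ≡ 4² = 16 ≡ 16; 2^8 ≡ 16² = 256 ≡ 12; 2^16 ≡ 12² = 144 ≡ 22.
Since 30 = 16 + 8 + 4 + 2, 2^30 ≡ 22 · 12 · 16 · 4; multiplying out mod 61: 22·12 = 264 ≡ 20, then 20·16 = 320 ≡ 15, then 15·4 = 60 ≡ 60. Thus 2^30 ≡ 60 ≡ −1 (mod 61).
By Euler's criterion 2 is a quadratic non-residue mod 61: no x satisfies x² ≡ 2 (mod 61).

No, no such integer exists.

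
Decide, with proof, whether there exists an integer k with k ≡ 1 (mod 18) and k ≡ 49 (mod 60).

k = 109

Here gcd(18, 60) = 6, and both 1 and 49 leave remainder 1 mod 6, so the system is consistent.
Step through k = 1, 1 + 18, 1 + 2·18, …: the values 1, 19, 37, 55, 73, 91, 109 reduce mod 60 to 1, 19, 37, 55, 13, 31, 49. The value 109 hits 49.
Verify: 109 = 6·18 + 1 and 109 = 1·60 + 49. ✓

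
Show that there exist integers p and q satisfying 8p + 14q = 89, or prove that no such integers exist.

There are no such integers.

Any value of 8p + 14q is a multiple of gcd(8, 14) = 2.
But 89 = 2·44 + 1, so 2 ∤ 89.
Hence no integers p, q satisfy the equation.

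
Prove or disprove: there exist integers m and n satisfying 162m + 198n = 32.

No, no such integers exist.

Any value of 162m + 198n is a multiple of gcd(162, 198) = 18.
But 32 is not a multiple of 18 (it leaves remainder 14).
Therefore 162m + 198n = 32 has no solution in integers.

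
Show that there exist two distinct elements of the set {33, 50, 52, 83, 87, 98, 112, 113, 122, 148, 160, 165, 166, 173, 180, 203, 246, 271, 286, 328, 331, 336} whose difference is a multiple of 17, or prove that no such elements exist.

Both 33 and 50 leave remainder 16 on division by 17; their difference 17 = 1·17 is a multiple of 17.

The pair (33, 50) works.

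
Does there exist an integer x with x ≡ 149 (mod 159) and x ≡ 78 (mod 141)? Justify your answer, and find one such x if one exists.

No such integer exists.

Reduce both congruences modulo 3, which divides 159 and 141: they say x ≡ 149 (mod 3) and x ≡ 78 (mod 3).
These are incompatible: 149 − 78 = 71 is not divisible by 3.
Therefore no such x exists.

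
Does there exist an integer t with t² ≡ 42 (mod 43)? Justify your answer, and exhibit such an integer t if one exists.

No such integer exists.

Apply Euler's criterion with the prime 43: 42 is a quadratic residue iff 42^21 ≡ 1 (mod 43), and a non-residue iff it is ≡ −1.
Repeated squaring mod 43: 42^2 = 1764 ≡ 1; 42^4 ≡ 1² = 1 ≡ 1; 42^8 ≡ 1² = 1 ≡ 1; 42^16 ≡ 1² = 1 ≡ 1.
Since 21 = 16 + 4 + 1, 42^21 ≡ 1 · 1 · 42; multiplying out mod 43: 1·1 = 1 ≡ 1, then 1·42 = 42 ≡ 42. Thus 42^21 ≡ 42 ≡ −1 (mod 43).
The value −1 means 42 is a non-residue modulo 43, so t² ≡ 42 (mod 43) is impossible.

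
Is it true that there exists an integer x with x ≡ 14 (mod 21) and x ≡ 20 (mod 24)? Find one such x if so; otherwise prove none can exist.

gcd(21, 24) = 3. A simultaneous solution exists iff 14 ≡ 20 (mod 3); here 14 mod 3 = 2 = 20 mod 3, so it does.
The integers ≡ 14 (mod 21) are 14, 35, 56, 77, 98, 119, 140, …; their remainders mod 24 are 14, 11, 8, 5, 2, 23, 20, so x = 140 is the first that is ≡ 20 (mod 24).
Check: 140 mod 21 = 14, 140 mod 24 = 20. ✓

x = 140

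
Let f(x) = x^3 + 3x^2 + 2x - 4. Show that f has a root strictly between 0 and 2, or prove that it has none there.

f(0) = -4 and f(2) = 20, which have opposite signs.
As a polynomial, f is continuous on every closed interval.
By the Intermediate Value Theorem, f takes the value 0 somewhere in the open interval.

Such a root exists.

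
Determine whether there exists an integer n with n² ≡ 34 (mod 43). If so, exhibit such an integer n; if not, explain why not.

No, no such integer exists.

43 is prime, so by Euler's criterion 34 is a square mod 43 iff 34^((43−1)/2) = 34^21 ≡ 1 (mod 43).
Squaring successively (mod 43): 34^2 = 1156 ≡ 38; 34^4 ≡ 38² = 1444 ≡ 25; 34^8 ≡ 25² = 625 ≡ 23; 34^16 ≡ 23² = 529 ≡ 13.
Since 21 = 16 + 4 + 1, 34^21 ≡ 13 · 25 · 34; multiplying out mod 43: 13·25 = 325 ≡ 24, then 24·34 = 816 ≡ 42. Thus 34^21 ≡ 42 ≡ −1 (mod 43).
By Euler's criterion 34 is a quadratic non-residue mod 43: no n satisfies n² ≡ 34 (mod 43).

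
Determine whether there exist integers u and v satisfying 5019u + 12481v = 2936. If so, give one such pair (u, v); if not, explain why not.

Any value of 5019u + 12481v is a multiple of gcd(5019, 12481) = 7.
But 2936 is not a multiple of 7 (it leaves remainder 3).
Therefore 5019u + 12481v = 2936 has no solution in integers.

There are no such integers.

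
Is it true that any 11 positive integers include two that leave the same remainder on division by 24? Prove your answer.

Consider the 11 integers 13, 14, …, 23. They lie in distinct residue classes modulo 24, since 11 ≤ 24.
So no two of them leave the same remainder on division by 24; the claim fails for this set.

No; for instance {13, 14, 15, 16, 17, 18, 19, 20, 21, 22, 23} is a counterexample.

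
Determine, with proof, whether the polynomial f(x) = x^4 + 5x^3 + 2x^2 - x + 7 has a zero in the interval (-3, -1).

Such a root exists.

f(-3) = -26 and f(-1) = 6, which have opposite signs.
Since f is a polynomial it is continuous on [-3, -1].
By the Intermediate Value Theorem, f takes the value 0 somewhere in the open interval.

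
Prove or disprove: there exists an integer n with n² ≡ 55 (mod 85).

n = 70

n = 70 works: 70² = 4900, and 4900 − 55 = 4845 = 57·85.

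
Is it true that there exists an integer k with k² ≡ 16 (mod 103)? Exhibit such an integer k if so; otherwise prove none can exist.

k = 99

Take k = 99. Then 99² = 9801 = 95·103 + 16, so 99² ≡ 16 (mod 103).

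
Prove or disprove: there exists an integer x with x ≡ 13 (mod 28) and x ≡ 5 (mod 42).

Both moduli are multiples of 14 = gcd(28, 42), so any solution would satisfy x ≡ 13 and x ≡ 5 modulo 14 simultaneously.
However 13 ≡ 13 and 5 ≡ 5 (mod 14), and 13 ≠ 5.
Hence the system has no solution.

There is no such integer.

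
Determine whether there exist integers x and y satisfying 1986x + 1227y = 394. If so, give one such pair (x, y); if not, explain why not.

Both 1986 and 1227 are divisible by gcd(1986, 1227) = 3, hence so is any combination 1986x + 1227y.
But 394 is not a multiple of 3 (it leaves remainder 1).
Therefore 1986x + 1227y = 394 has no solution in integers.

No, no such integers exist.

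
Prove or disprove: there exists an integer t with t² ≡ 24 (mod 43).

t = 29

t = 29 works: 29² = 841, and 841 − 24 = 817 = 19·43.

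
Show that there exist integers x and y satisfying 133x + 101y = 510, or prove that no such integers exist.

x = 98, y = -124

Since gcd(133, 101) = 1, every integer is an integer combination of 133 and 101.
Run the Euclidean algorithm on 133 and 101: 133 = 1·101 + 32, 101 = 3·32 + 5, 32 = 6·5 + 2, 5 = 2·2 + 1, 2 = 2·1 + 0.
Back-substituting, 1 = 5 − 2·2 = 5 − 2·(32 − 6·5) = −2·32 + 13·5 = −2·32 + 13·(101 − 3·32) = 13·101 − 41·32 = 13·101 − 41·(133 − 1·101) = −41·133 + 54·101; that is, 133·(-41) + 101·54 = 1.
Multiplying through by 510: x = (-41)·510 = -20910, y = 54·510 = 27540 is a solution.
The general solution is x = -20910 + 101k, y = 27540 − 133k; taking k = 208 gives the smaller pair x = 98, y = -124.
Indeed 133·98 + 101·(-124) = 13034 − 12524 = 510.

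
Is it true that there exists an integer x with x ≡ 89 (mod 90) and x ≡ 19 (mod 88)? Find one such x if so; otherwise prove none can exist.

x = 899

The moduli are not coprime: gcd(90, 88) = 2. Compatibility requires 2 ∣ (19 − 89) = -70, which holds, so solutions exist.
Write x = 89 + 90t. Then 90t ≡ 19 − 89 ≡ 18 (mod 88); dividing through by 2 gives 45t ≡ 9 (mod 44).
45 ≡ 1 (mod 44), so this reads 1t ≡ 9 (mod 44). So t ≡ 9 (mod 44).
Then x = 89 + 90·9 = 899.
Check: 899 mod 90 = 89, 899 mod 88 = 19. ✓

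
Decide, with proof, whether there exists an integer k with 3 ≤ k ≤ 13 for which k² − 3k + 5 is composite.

At k = 11: 11² − 3·11 + 5 = 93 = 3·31, which is composite.

k = 11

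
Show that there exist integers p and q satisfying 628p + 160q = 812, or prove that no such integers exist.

p = 39, q = -148

gcd(628, 160) = 4, and 4 divides 812, so integer solutions exist.
Dividing through by 4 reduces the equation to 157p + 40q = 203.
Run the Euclidean algorithm on 157 and 40: 157 = 3·40 + 37, 40 = 1·37 + 3, 37 = 12·3 + 1, 3 = 3·1 + 0.
Back-substituting, 1 = 37 − 12·3 = 37 − 12·(40 − 1·37) = −12·40 + 13·37 = −12·40 + 13·(157 − 3·40) = 13·157 − 51·40; that is, 157·13 + 40·(-51) = 1.
Multiplying through by 203: p = 13·203 = 2639, q = (-51)·203 = -10353 is a solution.
The general solution is p = 2639 + 40k, q = -10353 − 157k; taking k = -65 gives the smaller pair p = 39, q = -148.
Indeed 628·39 + 160·(-148) = 24492 − 23680 = 812.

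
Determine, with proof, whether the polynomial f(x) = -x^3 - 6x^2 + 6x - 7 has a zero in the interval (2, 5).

The endpoint values f(2) = -27 and f(5) = -252 are both negative. Claim: f(x) < 0 for every x in (2, 5).
Shift to the endpoint 2: with x = 2 + u (0 < u < 3), one computes f(2 + u) = -u^3 - 12u^2 - 30u - 27.
The nonzero coefficients here are all negative, so for u > 0 every term is negative (or zero), and the constant term -27 is strictly negative.
Therefore f(x) < 0 throughout (2, 5), and f has no zero there.

No such root exists.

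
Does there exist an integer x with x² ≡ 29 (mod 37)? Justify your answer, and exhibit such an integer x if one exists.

37 is prime, so by Euler's criterion 29 is a square mod 37 iff 29^((37−1)/2) = 29^18 ≡ 1 (mod 37).
Squaring successively (mod 37): 29^2 = 841 ≡ 27; 29^4 ≡ 27² = 729 ≡ 26; 29^8 ≡ 26² = 676 ≡ 10; 29^16 ≡ 10² = 100 ≡ 26.
Since 18 = 16 + 2, 29^18 ≡ 26 · 27; multiplying out mod 37: 26·27 = 702 ≡ 36. Thus 29^18 ≡ 36 ≡ −1 (mod 37).
By Euler's criterion 29 is a quadratic non-residue mod 37: no x satisfies x² ≡ 29 (mod 37).

No, no such integer exists.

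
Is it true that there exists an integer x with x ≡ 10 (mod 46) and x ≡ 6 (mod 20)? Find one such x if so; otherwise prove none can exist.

x = 286

gcd(46, 20) = 2. A simultaneous solution exists iff 10 ≡ 6 (mod 2); here 10 mod 2 = 0 = 6 mod 2, so it does.
List candidates x ≡ 10 (mod 46): 10, 56, 102, 148, 194, 240, 286. Modulo 20 these are 10, 16, 2, 8, 14, 0, 6; 286 gives 6 as required.
Check: 286 mod 46 = 10, 286 mod 20 = 6. ✓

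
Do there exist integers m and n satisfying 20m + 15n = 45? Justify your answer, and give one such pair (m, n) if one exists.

m = 0, n = 3

Since gcd(20, 15) = 5 and 45 = 5·9, Bézout's identity guarantees a solution.
Dividing through by 5 reduces the equation to 4m + 3n = 9.
Dividing repeatedly: 4 = 1·3 + 1, 3 = 3·1 + 0.
Unwinding: 1 = 4 − 1·3, i.e. 4·1 + 3·(-1) = 1.
Times 9: 4·9 + 3·(-9) = 9, so (9, -9) solves it.
Subtracting 3·3 from m and adding 3·4 to n gives the tidier solution (0, 3).
Check: 20·0 + 15·3 = 0 + 45 = 45. ✓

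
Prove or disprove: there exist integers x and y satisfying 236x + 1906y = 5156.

x = 38, y = -2

Since gcd(236, 1906) = 2 and 5156 = 2·2578, Bézout's identity guarantees a solution.
Dividing through by 2 reduces the equation to 118x + 953y = 2578.
Euclidean algorithm: 953 = 8·118 + 9, 118 = 13·9 + 1, 9 = 9·1 + 0.
Back-substituting, 1 = 118 − 13·9 = 118 − 13·(953 − 8·118) = −13·953 + 105·118; that is, 118·105 + 953·(-13) = 1.
Scaling by 2578 gives the particular solution (x, y) = (270690, -33514).
Subtracting 284·953 from x and adding 284·118 to y gives the tidier solution (38, -2).
Check: 236·38 + 1906·(-2) = 8968 − 3812 = 5156. ✓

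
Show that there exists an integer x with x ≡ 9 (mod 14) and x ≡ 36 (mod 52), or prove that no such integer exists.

No such integer exists.

gcd(14, 52) = 2. If x ≡ 9 (mod 14) and x ≡ 36 (mod 52), then x ≡ 9 (mod 2) and x ≡ 36 (mod 2).
However 9 ≡ 1 and 36 ≡ 0 (mod 2), and 1 ≠ 0.
Therefore no such x exists.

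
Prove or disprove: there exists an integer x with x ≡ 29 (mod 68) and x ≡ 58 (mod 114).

No such integer exists.

gcd(68, 114) = 2. If x ≡ 29 (mod 68) and x ≡ 58 (mod 114), then x ≡ 29 (mod 2) and x ≡ 58 (mod 2).
These are incompatible: 29 − 58 = -29 is not divisible by 2.
So no integer satisfies both congruences.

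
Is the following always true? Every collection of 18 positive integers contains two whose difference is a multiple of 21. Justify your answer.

No, the set {76, 77, 78, 79, 80, 81, 82, 83, 84, 85, 86, 87, 88, 89, 90, 91, 92, 93} is a counterexample.

Try 18 consecutive integers, 76, 77, …, 93. Their remainders mod 21 are 13, 14, 15, 16, 17, 18, 19, 20, 0, 1, 2, 3, 4, 5, 6, 7, 8, 9 — pairwise different, as any 18 ≤ 21 consecutive integers have distinct residues.
No two share a residue, so no pair has difference divisible by 21; the claim fails for this set.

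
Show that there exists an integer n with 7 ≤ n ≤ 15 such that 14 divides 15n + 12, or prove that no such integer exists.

For n = 7, 8, …, 15 the values of 15n + 12 modulo 14 are 5, 6, 7, 8, 9, 10, 11, 12, 13 respectively.
The residue 0 does not occur, so no n in [7, 15] makes 15n + 12 a multiple of 14.

No such integer n in that range exists.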